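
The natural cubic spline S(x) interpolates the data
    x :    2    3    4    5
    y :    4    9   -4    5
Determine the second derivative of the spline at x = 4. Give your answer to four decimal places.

42.4000

With M_i denoting the second derivative at x_i, h_i = 1, 1, 1, and Δ_i = (y_(i+1) − y_i)/h_i = 5, -13, 9:
  1·M_0 + 4·M_1 + 1·M_2 = 6(Δ_1 - Δ_0) = -108
  1·M_1 + 4·M_2 + 1·M_3 = 6(Δ_2 - Δ_1) = 132
Natural end conditions: M_0 = M_3 = 0.
Solving the tridiagonal system: M_0 = 0, M_1 = -188/5, M_2 = 212/5, M_3 = 0.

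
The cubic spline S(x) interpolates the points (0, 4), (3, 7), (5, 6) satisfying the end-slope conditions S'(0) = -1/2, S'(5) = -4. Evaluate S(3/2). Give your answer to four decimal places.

4.7688

With σ_i denoting the second derivative at x_i, h_i = 3, 2, and Δ_i = (y_(i+1) − y_i)/h_i = 1, -1/2:
  3·σ_0 + 10·σ_1 + 2·σ_2 = 6(Δ_1 - Δ_0) = -9
Clamped end conditions give two more equations: 2h_0·σ_0 + h_0·σ_1 = 6(Δ_0 - S'(0)) = 9 and h_1·σ_1 + 2h_1·σ_2 = 6(S'(5) - Δ_1) = -21.
Hence σ_0 = 17/10, σ_1 = -2/5, σ_2 = -101/20.
On [0, 3], S(x) = 4 - 1/2·x + 17/20·x² - 7/60·x³.
With x = 3/2: S(3/2) = 763/160.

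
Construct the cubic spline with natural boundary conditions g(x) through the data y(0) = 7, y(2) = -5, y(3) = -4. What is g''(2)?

With m_i denoting the second derivative at x_i, h_i = 2, 1, and Δ_i = (y_(i+1) − y_i)/h_i = -6, 1:
  2·m_0 + 6·m_1 + 1·m_2 = 6(Δ_1 - Δ_0) = 42
Natural end conditions: m_0 = m_2 = 0.
Solving: m_0 = 0, m_1 = 7, m_2 = 0.

7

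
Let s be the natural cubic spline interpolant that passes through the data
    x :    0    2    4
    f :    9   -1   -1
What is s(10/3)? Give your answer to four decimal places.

Let m_i = s''(x_i). Step sizes h_i = 2, 2; slopes of the chords Δ_i = (y_(i+1) - y_i)/h_i = -5, 0.
  2·m_0 + 8·m_1 + 2·m_2 = 6(Δ_1 - Δ_0) = 30
Natural end conditions: m_0 = m_2 = 0.
Hence m_0 = 0, m_1 = 15/4, m_2 = 0.
On [2, 4], s(x) = -1 - 5/2·(x - 2) + 15/8·(x - 2)² - 5/16·(x - 2)³.
With (x - 2) = 4/3: s(10/3) = -47/27.

-1.7407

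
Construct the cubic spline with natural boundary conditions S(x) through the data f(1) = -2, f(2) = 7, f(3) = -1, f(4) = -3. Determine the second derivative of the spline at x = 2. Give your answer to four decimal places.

-29.6000

With σ_i denoting the second derivative at x_i, h_i = 1, 1, 1, and Δ_i = (y_(i+1) − y_i)/h_i = 9, -8, -2:
  1·σ_0 + 4·σ_1 + 1·σ_2 = 6(Δ_1 - Δ_0) = -102
  1·σ_1 + 4·σ_2 + 1·σ_3 = 6(Δ_2 - Δ_1) = 36
Natural end conditions: σ_0 = σ_3 = 0.
Hence σ_0 = 0, σ_1 = -148/5, σ_2 = 82/5, σ_3 = 0.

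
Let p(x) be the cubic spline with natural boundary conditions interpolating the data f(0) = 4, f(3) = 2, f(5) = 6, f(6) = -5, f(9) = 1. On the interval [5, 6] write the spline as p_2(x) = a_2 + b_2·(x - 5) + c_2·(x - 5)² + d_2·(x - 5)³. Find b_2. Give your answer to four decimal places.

-7.4338

Put σ_i = p'' at the i-th knot. Here h = (3, 2, 1, 3) and Δ = (-2/3, 2, -11, 2), so the interior equations h_(i-1)·σ_(i-1) + 2(h_(i-1)+h_i)·σ_i + h_i·σ_(i+1) = 6(Δ_i − Δ_(i-1)) read
  3·σ_0 + 10·σ_1 + 2·σ_2 = 6(Δ_1 - Δ_0) = 16
  2·σ_1 + 6·σ_2 + 1·σ_3 = 6(Δ_2 - Δ_1) = -78
  1·σ_2 + 8·σ_3 + 3·σ_4 = 6(Δ_3 - Δ_2) = 78
Natural end conditions: σ_0 = σ_4 = 0.
Forward elimination and back-substitution give σ_0 = 0, σ_1 = 1078/219, σ_2 = -3638/219, σ_3 = 2590/219, σ_4 = 0.
On [5, 6], with p_2(x) = a_2 + b_2·(x - 5) + c_2·(x - 5)² + d_2·(x - 5)³: c_2 = σ_2/2 = -1819/219, d_2 = (σ_3 - σ_2)/(6h_2) = 346/73, b_2 = Δ_2 - h_2(2σ_2 + σ_3)/6 = -1628/219.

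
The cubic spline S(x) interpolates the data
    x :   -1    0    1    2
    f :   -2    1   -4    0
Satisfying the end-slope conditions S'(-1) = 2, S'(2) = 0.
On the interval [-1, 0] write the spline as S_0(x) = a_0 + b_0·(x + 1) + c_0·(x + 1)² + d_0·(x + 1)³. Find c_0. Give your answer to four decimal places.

6.9333

Write m_i for S''(x_i). With h_i = 1, 1, 1 and divided differences Δ_i = 3, -5, 4, the continuity of S' gives the tridiagonal system
  1·m_0 + 4·m_1 + 1·m_2 = 6(Δ_1 - Δ_0) = -48
  1·m_1 + 4·m_2 + 1·m_3 = 6(Δ_2 - Δ_1) = 54
Clamped end conditions give two more equations: 2h_0·m_0 + h_0·m_1 = 6(Δ_0 - S'(-1)) = 6 and h_2·m_2 + 2h_2·m_3 = 6(S'(2) - Δ_2) = -24.
Hence m_0 = 208/15, m_1 = -326/15, m_2 = 376/15, m_3 = -368/15.
On [-1, 0], with S_0(x) = a_0 + b_0·(x + 1) + c_0·(x + 1)² + d_0·(x + 1)³: c_0 = m_0/2 = 104/15, d_0 = (m_1 - m_0)/(6h_0) = -89/15, b_0 = Δ_0 - h_0(2m_0 + m_1)/6 = 2.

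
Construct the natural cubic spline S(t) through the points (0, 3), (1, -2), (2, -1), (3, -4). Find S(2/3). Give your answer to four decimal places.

-1.0247

Put M_i = S'' at the i-th knot. Here h = (1, 1, 1) and Δ = (-5, 1, -3), so the interior equations h_(i-1)·M_(i-1) + 2(h_(i-1)+h_i)·M_i + h_i·M_(i+1) = 6(Δ_i − Δ_(i-1)) read
  1·M_0 + 4·M_1 + 1·M_2 = 6(Δ_1 - Δ_0) = 36
  1·M_1 + 4·M_2 + 1·M_3 = 6(Δ_2 - Δ_1) = -24
Natural end conditions: M_0 = M_3 = 0.
Forward elimination and back-substitution give M_0 = 0, M_1 = 56/5, M_2 = -44/5, M_3 = 0.
On [0, 1], S(t) = 3 - 103/15·t + 0·t² + 28/15·t³.
With t = 2/3: S(2/3) = -83/81.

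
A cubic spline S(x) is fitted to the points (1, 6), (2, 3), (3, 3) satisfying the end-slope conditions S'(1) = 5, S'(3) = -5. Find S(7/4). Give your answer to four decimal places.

Write M_i for S''(x_i). With h_i = 1, 1 and divided differences Δ_i = -3, 0, the continuity of S' gives the tridiagonal system
  1·M_0 + 4·M_1 + 1·M_2 = 6(Δ_1 - Δ_0) = 18
Clamped end conditions give two more equations: 2h_0·M_0 + h_0·M_1 = 6(Δ_0 - S'(1)) = -48 and h_1·M_1 + 2h_1·M_2 = 6(S'(3) - Δ_1) = -30.
Forward elimination and back-substitution give M_0 = -67/2, M_1 = 19, M_2 = -49/2.
On [1, 2], S(x) = 6 + 5·(x - 1) - 67/4·(x - 1)² + 35/4·(x - 1)³.
With (x - 1) = 3/4: S(7/4) = 1029/256.

4.0195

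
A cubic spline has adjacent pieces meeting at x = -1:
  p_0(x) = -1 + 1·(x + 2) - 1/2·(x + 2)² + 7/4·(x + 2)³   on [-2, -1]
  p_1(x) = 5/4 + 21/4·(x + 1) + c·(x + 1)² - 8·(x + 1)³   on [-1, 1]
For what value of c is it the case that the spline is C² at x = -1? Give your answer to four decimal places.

4.7500

p_0''(x) = -1 + 21/2·(x + 2), so p_0''(-1) = 19/2. On the right, p_1''(-1) = 2c, so c = 19/4.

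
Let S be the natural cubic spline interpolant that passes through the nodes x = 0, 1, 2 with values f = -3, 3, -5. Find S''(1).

-21

With M_i denoting the second derivative at x_i, h_i = 1, 1, and Δ_i = (y_(i+1) − y_i)/h_i = 6, -8:
  1·M_0 + 4·M_1 + 1·M_2 = 6(Δ_1 - Δ_0) = -84
Natural end conditions: M_0 = M_2 = 0.
Solving the tridiagonal system: M_0 = 0, M_1 = -21, M_2 = 0.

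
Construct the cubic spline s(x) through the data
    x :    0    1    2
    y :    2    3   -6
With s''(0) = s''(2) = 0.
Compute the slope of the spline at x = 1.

Put σ_i = s'' at the i-th knot. Here h = (1, 1) and Δ = (1, -9), so the interior equations h_(i-1)·σ_(i-1) + 2(h_(i-1)+h_i)·σ_i + h_i·σ_(i+1) = 6(Δ_i − Δ_(i-1)) read
  1·σ_0 + 4·σ_1 + 1·σ_2 = 6(Δ_1 - Δ_0) = -60
Natural end conditions: σ_0 = σ_2 = 0.
Hence σ_0 = 0, σ_1 = -15, σ_2 = 0.
On [1, 2], s'(x) = b_1 + 2c_1·(x - 1) + 3d_1·(x - 1)² with b_1 = Δ_1 - h_1(2σ_1 + σ_2)/6 = -4, c_1 = σ_1/2 = -15/2, d_1 = (σ_2 - σ_1)/(6h_1) = 5/2. So s'(1) = -4.

-4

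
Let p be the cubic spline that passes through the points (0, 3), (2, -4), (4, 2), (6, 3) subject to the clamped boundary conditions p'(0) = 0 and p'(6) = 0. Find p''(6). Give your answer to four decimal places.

1.4000

With M_i denoting the second derivative at x_i, h_i = 2, 2, 2, and Δ_i = (y_(i+1) − y_i)/h_i = -7/2, 3, 1/2:
  2·M_0 + 8·M_1 + 2·M_2 = 6(Δ_1 - Δ_0) = 39
  2·M_1 + 8·M_2 + 2·M_3 = 6(Δ_2 - Δ_1) = -15
Clamped end conditions give two more equations: 2h_0·M_0 + h_0·M_1 = 6(Δ_0 - p'(0)) = -21 and h_2·M_2 + 2h_2·M_3 = 6(p'(6) - Δ_2) = -3.
Solving the tridiagonal system: M_0 = -47/5, M_1 = 83/10, M_2 = -43/10, M_3 = 7/5.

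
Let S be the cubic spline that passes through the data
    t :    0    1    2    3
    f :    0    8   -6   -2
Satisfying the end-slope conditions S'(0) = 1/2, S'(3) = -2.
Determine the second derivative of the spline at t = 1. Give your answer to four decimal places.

With σ_i denoting the second derivative at x_i, h_i = 1, 1, 1, and Δ_i = (y_(i+1) − y_i)/h_i = 8, -14, 4:
  1·σ_0 + 4·σ_1 + 1·σ_2 = 6(Δ_1 - Δ_0) = -132
  1·σ_1 + 4·σ_2 + 1·σ_3 = 6(Δ_2 - Δ_1) = 108
Clamped end conditions give two more equations: 2h_0·σ_0 + h_0·σ_1 = 6(Δ_0 - S'(0)) = 45 and h_2·σ_2 + 2h_2·σ_3 = 6(S'(3) - Δ_2) = -36.
Forward elimination and back-substitution give σ_0 = 782/15, σ_1 = -889/15, σ_2 = 794/15, σ_3 = -667/15.

-59.2667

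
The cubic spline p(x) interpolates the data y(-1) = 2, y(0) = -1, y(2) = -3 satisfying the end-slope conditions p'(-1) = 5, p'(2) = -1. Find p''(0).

8

Write M_i for p''(x_i). With h_i = 1, 2 and divided differences Δ_i = -3, -1, the continuity of p' gives the tridiagonal system
  1·M_0 + 6·M_1 + 2·M_2 = 6(Δ_1 - Δ_0) = 12
Clamped end conditions give two more equations: 2h_0·M_0 + h_0·M_1 = 6(Δ_0 - p'(-1)) = -48 and h_1·M_1 + 2h_1·M_2 = 6(p'(2) - Δ_1) = 0.
Solving: M_0 = -28, M_1 = 8, M_2 = -4.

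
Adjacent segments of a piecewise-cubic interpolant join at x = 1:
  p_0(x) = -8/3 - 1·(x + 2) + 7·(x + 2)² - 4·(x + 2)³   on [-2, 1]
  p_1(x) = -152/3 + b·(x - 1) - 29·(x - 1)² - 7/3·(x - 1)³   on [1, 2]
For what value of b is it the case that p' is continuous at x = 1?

-67

p_0'(x) = -1 + 14·(x + 2) - 12·(x + 2)², so p_0'(1) = -67. On the right, p_1'(1) = b, so b = -67.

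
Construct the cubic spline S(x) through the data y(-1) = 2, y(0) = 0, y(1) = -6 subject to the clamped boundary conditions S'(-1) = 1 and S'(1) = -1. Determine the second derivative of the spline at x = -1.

-4

With m_i denoting the second derivative at x_i, h_i = 1, 1, and Δ_i = (y_(i+1) − y_i)/h_i = -2, -6:
  1·m_0 + 4·m_1 + 1·m_2 = 6(Δ_1 - Δ_0) = -24
Clamped end conditions give two more equations: 2h_0·m_0 + h_0·m_1 = 6(Δ_0 - S'(-1)) = -18 and h_1·m_1 + 2h_1·m_2 = 6(S'(1) - Δ_1) = 30.
Solving: m_0 = -4, m_1 = -10, m_2 = 20.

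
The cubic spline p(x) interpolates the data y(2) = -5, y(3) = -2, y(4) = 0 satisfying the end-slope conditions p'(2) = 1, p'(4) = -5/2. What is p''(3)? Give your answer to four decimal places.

0.5000

Write m_i for p''(x_i). With h_i = 1, 1 and divided differences Δ_i = 3, 2, the continuity of p' gives the tridiagonal system
  1·m_0 + 4·m_1 + 1·m_2 = 6(Δ_1 - Δ_0) = -6
Clamped end conditions give two more equations: 2h_0·m_0 + h_0·m_1 = 6(Δ_0 - p'(2)) = 12 and h_1·m_1 + 2h_1·m_2 = 6(p'(4) - Δ_1) = -27.
Solving the tridiagonal system: m_0 = 23/4, m_1 = 1/2, m_2 = -55/4.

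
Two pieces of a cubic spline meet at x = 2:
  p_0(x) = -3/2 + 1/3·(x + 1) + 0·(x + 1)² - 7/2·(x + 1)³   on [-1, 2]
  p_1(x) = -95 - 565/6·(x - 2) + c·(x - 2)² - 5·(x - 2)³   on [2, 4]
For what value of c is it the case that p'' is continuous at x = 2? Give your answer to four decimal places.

-31.5000

p_0''(x) = 0 - 21·(x + 1), so p_0''(2) = -63. On the right, p_1''(2) = 2c, so c = -63/2.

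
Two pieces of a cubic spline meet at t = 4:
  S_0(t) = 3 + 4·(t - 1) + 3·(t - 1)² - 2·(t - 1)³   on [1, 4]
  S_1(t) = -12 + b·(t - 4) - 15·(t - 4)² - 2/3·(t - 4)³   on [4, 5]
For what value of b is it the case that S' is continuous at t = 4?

-32

S_0'(t) = 4 + 6·(t - 1) - 6·(t - 1)², so S_0'(4) = -32. On the right, S_1'(4) = b, so b = -32.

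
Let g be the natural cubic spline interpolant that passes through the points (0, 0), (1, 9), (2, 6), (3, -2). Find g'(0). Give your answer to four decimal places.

Write M_i for g''(x_i). With h_i = 1, 1, 1 and divided differences Δ_i = 9, -3, -8, the continuity of g' gives the tridiagonal system
  1·M_0 + 4·M_1 + 1·M_2 = 6(Δ_1 - Δ_0) = -72
  1·M_1 + 4·M_2 + 1·M_3 = 6(Δ_2 - Δ_1) = -30
Natural end conditions: M_0 = M_3 = 0.
Forward elimination and back-substitution give M_0 = 0, M_1 = -86/5, M_2 = -16/5, M_3 = 0.
On [0, 1], g'(x) = b_0 + 2c_0·x + 3d_0·x² with b_0 = Δ_0 - h_0(2M_0 + M_1)/6 = 178/15, c_0 = M_0/2 = 0, d_0 = (M_1 - M_0)/(6h_0) = -43/15. So g'(0) = 178/15.

11.8667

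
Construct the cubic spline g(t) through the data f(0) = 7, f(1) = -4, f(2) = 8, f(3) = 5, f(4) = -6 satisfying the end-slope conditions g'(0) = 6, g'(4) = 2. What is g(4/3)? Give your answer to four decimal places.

-2.2302

With m_i denoting the second derivative at x_i, h_i = 1, 1, 1, 1, and Δ_i = (y_(i+1) − y_i)/h_i = -11, 12, -3, -11:
  1·m_0 + 4·m_1 + 1·m_2 = 6(Δ_1 - Δ_0) = 138
  1·m_1 + 4·m_2 + 1·m_3 = 6(Δ_2 - Δ_1) = -90
  1·m_2 + 4·m_3 + 1·m_4 = 6(Δ_3 - Δ_2) = -48
Clamped end conditions give two more equations: 2h_0·m_0 + h_0·m_1 = 6(Δ_0 - g'(0)) = -102 and h_3·m_3 + 2h_3·m_4 = 6(g'(4) - Δ_3) = 78.
Hence m_0 = -2323/28, m_1 = 895/14, m_2 = -139/4, m_3 = -209/14, m_4 = 1301/28.
On [1, 2], g(t) = -4 - 197/56·(t - 1) + 895/28·(t - 1)² - 921/56·(t - 1)³.
With (t - 1) = 1/3: g(4/3) = -281/126.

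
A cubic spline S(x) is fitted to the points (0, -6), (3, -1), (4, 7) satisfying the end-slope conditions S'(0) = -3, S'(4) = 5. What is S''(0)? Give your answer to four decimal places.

Put M_i = S'' at the i-th knot. Here h = (3, 1) and Δ = (5/3, 8), so the interior equations h_(i-1)·M_(i-1) + 2(h_(i-1)+h_i)·M_i + h_i·M_(i+1) = 6(Δ_i − Δ_(i-1)) read
  3·M_0 + 8·M_1 + 1·M_2 = 6(Δ_1 - Δ_0) = 38
Clamped end conditions give two more equations: 2h_0·M_0 + h_0·M_1 = 6(Δ_0 - S'(0)) = 28 and h_1·M_1 + 2h_1·M_2 = 6(S'(4) - Δ_1) = -18.
Forward elimination and back-substitution give M_0 = 23/12, M_1 = 11/2, M_2 = -47/4.

1.9167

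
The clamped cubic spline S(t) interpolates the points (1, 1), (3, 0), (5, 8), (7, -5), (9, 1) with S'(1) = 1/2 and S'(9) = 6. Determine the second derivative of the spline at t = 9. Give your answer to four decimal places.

-0.7054

Put M_i = S'' at the i-th knot. Here h = (2, 2, 2, 2) and Δ = (-1/2, 4, -13/2, 3), so the interior equations h_(i-1)·M_(i-1) + 2(h_(i-1)+h_i)·M_i + h_i·M_(i+1) = 6(Δ_i − Δ_(i-1)) read
  2·M_0 + 8·M_1 + 2·M_2 = 6(Δ_1 - Δ_0) = 27
  2·M_1 + 8·M_2 + 2·M_3 = 6(Δ_2 - Δ_1) = -63
  2·M_2 + 8·M_3 + 2·M_4 = 6(Δ_3 - Δ_2) = 57
Clamped end conditions give two more equations: 2h_0·M_0 + h_0·M_1 = 6(Δ_0 - S'(1)) = -6 and h_3·M_3 + 2h_3·M_4 = 6(S'(9) - Δ_3) = 18.
Solving: M_0 = -607/112, M_1 = 439/56, M_2 = -199/16, M_3 = 583/56, M_4 = -79/112.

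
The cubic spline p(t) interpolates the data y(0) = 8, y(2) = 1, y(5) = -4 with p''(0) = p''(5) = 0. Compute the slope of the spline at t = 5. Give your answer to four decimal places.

-1.1167

Let m_i = p''(x_i). Step sizes h_i = 2, 3; slopes of the chords Δ_i = (y_(i+1) - y_i)/h_i = -7/2, -5/3.
  2·m_0 + 10·m_1 + 3·m_2 = 6(Δ_1 - Δ_0) = 11
Natural end conditions: m_0 = m_2 = 0.
Forward elimination and back-substitution give m_0 = 0, m_1 = 11/10, m_2 = 0.
On [2, 5], p'(t) = b_1 + 2c_1·(t - 2) + 3d_1·(t - 2)² with b_1 = Δ_1 - h_1(2m_1 + m_2)/6 = -83/30, c_1 = m_1/2 = 11/20, d_1 = (m_2 - m_1)/(6h_1) = -11/180. So p'(5) = -67/60.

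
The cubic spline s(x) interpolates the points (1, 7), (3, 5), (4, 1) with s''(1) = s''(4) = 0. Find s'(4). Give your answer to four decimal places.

With m_i denoting the second derivative at x_i, h_i = 2, 1, and Δ_i = (y_(i+1) − y_i)/h_i = -1, -4:
  2·m_0 + 6·m_1 + 1·m_2 = 6(Δ_1 - Δ_0) = -18
Natural end conditions: m_0 = m_2 = 0.
Forward elimination and back-substitution give m_0 = 0, m_1 = -3, m_2 = 0.
On [3, 4], s'(x) = b_1 + 2c_1·(x - 3) + 3d_1·(x - 3)² with b_1 = Δ_1 - h_1(2m_1 + m_2)/6 = -3, c_1 = m_1/2 = -3/2, d_1 = (m_2 - m_1)/(6h_1) = 1/2. So s'(4) = -9/2.

-4.5000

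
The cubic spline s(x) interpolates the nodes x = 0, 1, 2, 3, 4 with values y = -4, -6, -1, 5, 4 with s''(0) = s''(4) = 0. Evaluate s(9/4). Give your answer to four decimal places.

Let σ_i = s''(x_i). Step sizes h_i = 1, 1, 1, 1; slopes of the chords Δ_i = (y_(i+1) - y_i)/h_i = -2, 5, 6, -1.
  1·σ_0 + 4·σ_1 + 1·σ_2 = 6(Δ_1 - Δ_0) = 42
  1·σ_1 + 4·σ_2 + 1·σ_3 = 6(Δ_2 - Δ_1) = 6
  1·σ_2 + 4·σ_3 + 1·σ_4 = 6(Δ_3 - Δ_2) = -42
Natural end conditions: σ_0 = σ_4 = 0.
Solving the tridiagonal system: σ_0 = 0, σ_1 = 141/14, σ_2 = 12/7, σ_3 = -153/14, σ_4 = 0.
On [2, 3], s(x) = -1 + 29/4·(x - 2) + 6/7·(x - 2)² - 59/28·(x - 2)³.
With (x - 2) = 1/4: s(9/4) = 1493/1792.

0.8331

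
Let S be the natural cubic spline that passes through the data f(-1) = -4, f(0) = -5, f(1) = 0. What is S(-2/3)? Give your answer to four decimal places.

-4.7778

Let m_i = S''(x_i). Step sizes h_i = 1, 1; slopes of the chords Δ_i = (y_(i+1) - y_i)/h_i = -1, 5.
  1·m_0 + 4·m_1 + 1·m_2 = 6(Δ_1 - Δ_0) = 36
Natural end conditions: m_0 = m_2 = 0.
Solving the tridiagonal system: m_0 = 0, m_1 = 9, m_2 = 0.
On [-1, 0], S(t) = -4 - 5/2·(t + 1) + 0·(t + 1)² + 3/2·(t + 1)³.
With (t + 1) = 1/3: S(-2/3) = -43/9.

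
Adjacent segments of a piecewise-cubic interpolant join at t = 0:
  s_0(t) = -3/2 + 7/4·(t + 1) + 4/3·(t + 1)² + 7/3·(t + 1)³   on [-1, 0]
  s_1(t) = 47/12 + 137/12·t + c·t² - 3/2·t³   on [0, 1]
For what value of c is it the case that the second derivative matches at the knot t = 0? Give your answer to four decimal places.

8.3333

s_0''(t) = 8/3 + 14·(t + 1), so s_0''(0) = 50/3. On the right, s_1''(0) = 2c, so c = 25/3.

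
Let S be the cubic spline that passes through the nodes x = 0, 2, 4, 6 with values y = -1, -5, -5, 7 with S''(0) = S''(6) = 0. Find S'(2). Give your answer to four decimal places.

-1.7333

With M_i denoting the second derivative at x_i, h_i = 2, 2, 2, and Δ_i = (y_(i+1) − y_i)/h_i = -2, 0, 6:
  2·M_0 + 8·M_1 + 2·M_2 = 6(Δ_1 - Δ_0) = 12
  2·M_1 + 8·M_2 + 2·M_3 = 6(Δ_2 - Δ_1) = 36
Natural end conditions: M_0 = M_3 = 0.
Solving: M_0 = 0, M_1 = 2/5, M_2 = 22/5, M_3 = 0.
On [2, 4], S'(x) = b_1 + 2c_1·(x - 2) + 3d_1·(x - 2)² with b_1 = Δ_1 - h_1(2M_1 + M_2)/6 = -26/15, c_1 = M_1/2 = 1/5, d_1 = (M_2 - M_1)/(6h_1) = 1/3. So S'(2) = -26/15.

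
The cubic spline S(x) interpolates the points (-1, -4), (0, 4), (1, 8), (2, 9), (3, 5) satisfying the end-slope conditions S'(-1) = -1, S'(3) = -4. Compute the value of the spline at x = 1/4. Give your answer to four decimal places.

5.7617

Let σ_i = S''(x_i). Step sizes h_i = 1, 1, 1, 1; slopes of the chords Δ_i = (y_(i+1) - y_i)/h_i = 8, 4, 1, -4.
  1·σ_0 + 4·σ_1 + 1·σ_2 = 6(Δ_1 - Δ_0) = -24
  1·σ_1 + 4·σ_2 + 1·σ_3 = 6(Δ_2 - Δ_1) = -18
  1·σ_2 + 4·σ_3 + 1·σ_4 = 6(Δ_3 - Δ_2) = -30
Clamped end conditions give two more equations: 2h_0·σ_0 + h_0·σ_1 = 6(Δ_0 - S'(-1)) = 54 and h_3·σ_3 + 2h_3·σ_4 = 6(S'(3) - Δ_3) = 0.
Hence σ_0 = 69/2, σ_1 = -15, σ_2 = 3/2, σ_3 = -9, σ_4 = 9/2.
On [0, 1], S(x) = 4 + 35/4·x - 15/2·x² + 11/4·x³.
With x = 1/4: S(1/4) = 1475/256.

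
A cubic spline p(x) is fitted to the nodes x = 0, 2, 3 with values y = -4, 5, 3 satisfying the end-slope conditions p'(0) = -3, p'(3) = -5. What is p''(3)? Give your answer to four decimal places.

-3.1667

Write σ_i for p''(x_i). With h_i = 2, 1 and divided differences Δ_i = 9/2, -2, the continuity of p' gives the tridiagonal system
  2·σ_0 + 6·σ_1 + 1·σ_2 = 6(Δ_1 - Δ_0) = -39
Clamped end conditions give two more equations: 2h_0·σ_0 + h_0·σ_1 = 6(Δ_0 - p'(0)) = 45 and h_1·σ_1 + 2h_1·σ_2 = 6(p'(3) - Δ_1) = -18.
Hence σ_0 = 205/12, σ_1 = -35/3, σ_2 = -19/6.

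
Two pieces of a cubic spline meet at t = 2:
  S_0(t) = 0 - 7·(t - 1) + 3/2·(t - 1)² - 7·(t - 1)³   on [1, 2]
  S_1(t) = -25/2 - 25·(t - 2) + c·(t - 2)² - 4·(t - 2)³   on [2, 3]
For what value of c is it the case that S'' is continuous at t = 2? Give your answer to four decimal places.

S_0''(t) = 3 - 42·(t - 1), so S_0''(2) = -39. On the right, S_1''(2) = 2c, so c = -39/2.

-19.5000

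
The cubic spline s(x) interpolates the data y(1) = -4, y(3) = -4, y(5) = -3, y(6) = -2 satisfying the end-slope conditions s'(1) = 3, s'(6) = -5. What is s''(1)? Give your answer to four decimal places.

-4.8478

Put σ_i = s'' at the i-th knot. Here h = (2, 2, 1) and Δ = (0, 1/2, 1), so the interior equations h_(i-1)·σ_(i-1) + 2(h_(i-1)+h_i)·σ_i + h_i·σ_(i+1) = 6(Δ_i − Δ_(i-1)) read
  2·σ_0 + 8·σ_1 + 2·σ_2 = 6(Δ_1 - Δ_0) = 3
  2·σ_1 + 6·σ_2 + 1·σ_3 = 6(Δ_2 - Δ_1) = 3
Clamped end conditions give two more equations: 2h_0·σ_0 + h_0·σ_1 = 6(Δ_0 - s'(1)) = -18 and h_2·σ_2 + 2h_2·σ_3 = 6(s'(6) - Δ_2) = -36.
Solving: σ_0 = -223/46, σ_1 = 16/23, σ_2 = 82/23, σ_3 = -455/23.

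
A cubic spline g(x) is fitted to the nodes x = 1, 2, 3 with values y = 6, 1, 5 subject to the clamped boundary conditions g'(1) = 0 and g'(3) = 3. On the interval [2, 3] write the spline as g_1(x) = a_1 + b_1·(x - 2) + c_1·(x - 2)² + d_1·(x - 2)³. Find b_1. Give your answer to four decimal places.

Let M_i = g''(x_i). Step sizes h_i = 1, 1; slopes of the chords Δ_i = (y_(i+1) - y_i)/h_i = -5, 4.
  1·M_0 + 4·M_1 + 1·M_2 = 6(Δ_1 - Δ_0) = 54
Clamped end conditions give two more equations: 2h_0·M_0 + h_0·M_1 = 6(Δ_0 - g'(1)) = -30 and h_1·M_1 + 2h_1·M_2 = 6(g'(3) - Δ_1) = -6.
Forward elimination and back-substitution give M_0 = -27, M_1 = 24, M_2 = -15.
On [2, 3], with g_1(x) = a_1 + b_1·(x - 2) + c_1·(x - 2)² + d_1·(x - 2)³: c_1 = M_1/2 = 12, d_1 = (M_2 - M_1)/(6h_1) = -13/2, b_1 = Δ_1 - h_1(2M_1 + M_2)/6 = -3/2.

-1.5000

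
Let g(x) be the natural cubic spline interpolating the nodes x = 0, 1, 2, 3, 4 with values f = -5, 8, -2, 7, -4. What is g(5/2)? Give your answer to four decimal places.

Put M_i = g'' at the i-th knot. Here h = (1, 1, 1, 1) and Δ = (13, -10, 9, -11), so the interior equations h_(i-1)·M_(i-1) + 2(h_(i-1)+h_i)·M_i + h_i·M_(i+1) = 6(Δ_i − Δ_(i-1)) read
  1·M_0 + 4·M_1 + 1·M_2 = 6(Δ_1 - Δ_0) = -138
  1·M_1 + 4·M_2 + 1·M_3 = 6(Δ_2 - Δ_1) = 114
  1·M_2 + 4·M_3 + 1·M_4 = 6(Δ_3 - Δ_2) = -120
Natural end conditions: M_0 = M_4 = 0.
Hence M_0 = 0, M_1 = -189/4, M_2 = 51, M_3 = -171/4, M_4 = 0.
On [2, 3], g(x) = -2 - 7/8·(x - 2) + 51/2·(x - 2)² - 125/8·(x - 2)³.
With (x - 2) = 1/2: g(5/2) = 127/64.

1.9844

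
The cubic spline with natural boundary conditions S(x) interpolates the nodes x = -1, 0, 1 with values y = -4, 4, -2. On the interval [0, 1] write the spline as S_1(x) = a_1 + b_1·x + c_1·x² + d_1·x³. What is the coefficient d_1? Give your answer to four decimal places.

Write σ_i for S''(x_i). With h_i = 1, 1 and divided differences Δ_i = 8, -6, the continuity of S' gives the tridiagonal system
  1·σ_0 + 4·σ_1 + 1·σ_2 = 6(Δ_1 - Δ_0) = -84
Natural end conditions: σ_0 = σ_2 = 0.
Solving the tridiagonal system: σ_0 = 0, σ_1 = -21, σ_2 = 0.
On [0, 1], with S_1(x) = a_1 + b_1·x + c_1·x² + d_1·x³: c_1 = σ_1/2 = -21/2, d_1 = (σ_2 - σ_1)/(6h_1) = 7/2, b_1 = Δ_1 - h_1(2σ_1 + σ_2)/6 = 1.

3.5000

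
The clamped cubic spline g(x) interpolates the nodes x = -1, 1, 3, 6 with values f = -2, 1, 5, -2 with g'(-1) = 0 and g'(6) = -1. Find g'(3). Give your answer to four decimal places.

Write M_i for g''(x_i). With h_i = 2, 2, 3 and divided differences Δ_i = 3/2, 2, -7/3, the continuity of g' gives the tridiagonal system
  2·M_0 + 8·M_1 + 2·M_2 = 6(Δ_1 - Δ_0) = 3
  2·M_1 + 10·M_2 + 3·M_3 = 6(Δ_2 - Δ_1) = -26
Clamped end conditions give two more equations: 2h_0·M_0 + h_0·M_1 = 6(Δ_0 - g'(-1)) = 9 and h_2·M_2 + 2h_2·M_3 = 6(g'(6) - Δ_2) = 8.
Forward elimination and back-substitution give M_0 = 135/74, M_1 = 63/74, M_2 = -138/37, M_3 = 355/111.
On [3, 6], g'(x) = b_2 + 2c_2·(x - 3) + 3d_2·(x - 3)² with b_2 = Δ_2 - h_2(2M_2 + M_3)/6 = -15/74, c_2 = M_2/2 = -69/37, d_2 = (M_3 - M_2)/(6h_2) = 769/1998. So g'(3) = -15/74.

-0.2027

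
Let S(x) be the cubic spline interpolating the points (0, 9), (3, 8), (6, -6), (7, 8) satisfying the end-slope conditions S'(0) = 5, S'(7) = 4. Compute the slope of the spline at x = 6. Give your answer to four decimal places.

With σ_i denoting the second derivative at x_i, h_i = 3, 3, 1, and Δ_i = (y_(i+1) − y_i)/h_i = -1/3, -14/3, 14:
  3·σ_0 + 12·σ_1 + 3·σ_2 = 6(Δ_1 - Δ_0) = -26
  3·σ_1 + 8·σ_2 + 1·σ_3 = 6(Δ_2 - Δ_1) = 112
Clamped end conditions give two more equations: 2h_0·σ_0 + h_0·σ_1 = 6(Δ_0 - S'(0)) = -32 and h_2·σ_2 + 2h_2·σ_3 = 6(S'(7) - Δ_2) = -60.
Hence σ_0 = -54/31, σ_1 = -668/93, σ_2 = 676/31, σ_3 = -1268/31.
On [6, 7], S'(x) = b_2 + 2c_2·(x - 6) + 3d_2·(x - 6)² with b_2 = Δ_2 - h_2(2σ_2 + σ_3)/6 = 420/31, c_2 = σ_2/2 = 338/31, d_2 = (σ_3 - σ_2)/(6h_2) = -324/31. So S'(6) = 420/31.

13.5484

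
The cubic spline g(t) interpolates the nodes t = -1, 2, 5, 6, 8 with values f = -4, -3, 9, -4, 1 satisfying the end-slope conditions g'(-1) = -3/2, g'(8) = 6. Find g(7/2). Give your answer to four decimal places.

9.2465

Put σ_i = g'' at the i-th knot. Here h = (3, 3, 1, 2) and Δ = (1/3, 4, -13, 5/2), so the interior equations h_(i-1)·σ_(i-1) + 2(h_(i-1)+h_i)·σ_i + h_i·σ_(i+1) = 6(Δ_i − Δ_(i-1)) read
  3·σ_0 + 12·σ_1 + 3·σ_2 = 6(Δ_1 - Δ_0) = 22
  3·σ_1 + 8·σ_2 + 1·σ_3 = 6(Δ_2 - Δ_1) = -102
  1·σ_2 + 6·σ_3 + 2·σ_4 = 6(Δ_3 - Δ_2) = 93
Clamped end conditions give two more equations: 2h_0·σ_0 + h_0·σ_1 = 6(Δ_0 - g'(-1)) = 11 and h_3·σ_3 + 2h_3·σ_4 = 6(g'(8) - Δ_3) = 21.
Solving the tridiagonal system: σ_0 = -241/162, σ_1 = 538/81, σ_2 = -2875/162, σ_3 = 1624/81, σ_4 = -1547/324.
On [2, 5], g(t) = -3 + 673/108·(t - 2) + 269/81·(t - 2)² - 439/324·(t - 2)³.
With (t - 2) = 3/2: g(7/2) = 2663/288.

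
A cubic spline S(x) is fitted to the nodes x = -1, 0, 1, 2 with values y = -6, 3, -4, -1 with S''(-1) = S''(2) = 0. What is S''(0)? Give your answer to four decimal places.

-29.6000

Put m_i = S'' at the i-th knot. Here h = (1, 1, 1) and Δ = (9, -7, 3), so the interior equations h_(i-1)·m_(i-1) + 2(h_(i-1)+h_i)·m_i + h_i·m_(i+1) = 6(Δ_i − Δ_(i-1)) read
  1·m_0 + 4·m_1 + 1·m_2 = 6(Δ_1 - Δ_0) = -96
  1·m_1 + 4·m_2 + 1·m_3 = 6(Δ_2 - Δ_1) = 60
Natural end conditions: m_0 = m_3 = 0.
Hence m_0 = 0, m_1 = -148/5, m_2 = 112/5, m_3 = 0.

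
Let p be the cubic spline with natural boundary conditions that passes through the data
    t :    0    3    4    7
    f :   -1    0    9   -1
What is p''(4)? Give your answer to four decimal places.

-10.2222

Let M_i = p''(x_i). Step sizes h_i = 3, 1, 3; slopes of the chords Δ_i = (y_(i+1) - y_i)/h_i = 1/3, 9, -10/3.
  3·M_0 + 8·M_1 + 1·M_2 = 6(Δ_1 - Δ_0) = 52
  1·M_1 + 8·M_2 + 3·M_3 = 6(Δ_2 - Δ_1) = -74
Natural end conditions: M_0 = M_3 = 0.
Forward elimination and back-substitution give M_0 = 0, M_1 = 70/9, M_2 = -92/9, M_3 = 0.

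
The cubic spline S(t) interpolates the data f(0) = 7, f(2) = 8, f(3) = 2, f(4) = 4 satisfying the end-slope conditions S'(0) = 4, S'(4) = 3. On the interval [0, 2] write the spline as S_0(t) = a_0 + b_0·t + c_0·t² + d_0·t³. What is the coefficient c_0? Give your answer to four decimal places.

Let σ_i = S''(x_i). Step sizes h_i = 2, 1, 1; slopes of the chords Δ_i = (y_(i+1) - y_i)/h_i = 1/2, -6, 2.
  2·σ_0 + 6·σ_1 + 1·σ_2 = 6(Δ_1 - Δ_0) = -39
  1·σ_1 + 4·σ_2 + 1·σ_3 = 6(Δ_2 - Δ_1) = 48
Clamped end conditions give two more equations: 2h_0·σ_0 + h_0·σ_1 = 6(Δ_0 - S'(0)) = -21 and h_2·σ_2 + 2h_2·σ_3 = 6(S'(4) - Δ_2) = 6.
Solving: σ_0 = -19/22, σ_1 = -193/22, σ_2 = 169/11, σ_3 = -103/22.
On [0, 2], with S_0(t) = a_0 + b_0·t + c_0·t² + d_0·t³: c_0 = σ_0/2 = -19/44, d_0 = (σ_1 - σ_0)/(6h_0) = -29/44, b_0 = Δ_0 - h_0(2σ_0 + σ_1)/6 = 4.

-0.4318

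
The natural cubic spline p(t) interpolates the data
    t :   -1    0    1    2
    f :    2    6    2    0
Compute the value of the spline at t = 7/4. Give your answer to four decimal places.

0.2500

Let M_i = p''(x_i). Step sizes h_i = 1, 1, 1; slopes of the chords Δ_i = (y_(i+1) - y_i)/h_i = 4, -4, -2.
  1·M_0 + 4·M_1 + 1·M_2 = 6(Δ_1 - Δ_0) = -48
  1·M_1 + 4·M_2 + 1·M_3 = 6(Δ_2 - Δ_1) = 12
Natural end conditions: M_0 = M_3 = 0.
Solving: M_0 = 0, M_1 = -68/5, M_2 = 32/5, M_3 = 0.
On [1, 2], p(t) = 2 - 62/15·(t - 1) + 16/5·(t - 1)² - 16/15·(t - 1)³.
With (t - 1) = 3/4: p(7/4) = 1/4.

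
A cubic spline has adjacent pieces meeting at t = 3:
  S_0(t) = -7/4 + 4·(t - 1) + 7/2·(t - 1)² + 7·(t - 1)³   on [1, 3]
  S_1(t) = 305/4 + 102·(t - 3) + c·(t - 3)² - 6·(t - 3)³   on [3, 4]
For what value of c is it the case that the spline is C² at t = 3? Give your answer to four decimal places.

S_0''(t) = 7 + 42·(t - 1), so S_0''(3) = 91. On the right, S_1''(3) = 2c, so c = 91/2.

45.5000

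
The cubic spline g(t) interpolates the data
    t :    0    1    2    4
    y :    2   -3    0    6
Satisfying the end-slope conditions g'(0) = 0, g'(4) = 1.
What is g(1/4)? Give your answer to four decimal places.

Write M_i for g''(x_i). With h_i = 1, 1, 2 and divided differences Δ_i = -5, 3, 3, the continuity of g' gives the tridiagonal system
  1·M_0 + 4·M_1 + 1·M_2 = 6(Δ_1 - Δ_0) = 48
  1·M_1 + 6·M_2 + 2·M_3 = 6(Δ_2 - Δ_1) = 0
Clamped end conditions give two more equations: 2h_0·M_0 + h_0·M_1 = 6(Δ_0 - g'(0)) = -30 and h_2·M_2 + 2h_2·M_3 = 6(g'(4) - Δ_2) = -12.
Forward elimination and back-substitution give M_0 = -268/11, M_1 = 206/11, M_2 = -28/11, M_3 = -19/11.
On [0, 1], g(t) = 2 + 0·t - 134/11·t² + 79/11·t³.
With t = 1/4: g(1/4) = 951/704.

1.3509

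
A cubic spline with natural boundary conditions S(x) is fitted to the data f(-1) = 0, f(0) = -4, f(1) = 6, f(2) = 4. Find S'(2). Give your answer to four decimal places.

-6.1333

Put M_i = S'' at the i-th knot. Here h = (1, 1, 1) and Δ = (-4, 10, -2), so the interior equations h_(i-1)·M_(i-1) + 2(h_(i-1)+h_i)·M_i + h_i·M_(i+1) = 6(Δ_i − Δ_(i-1)) read
  1·M_0 + 4·M_1 + 1·M_2 = 6(Δ_1 - Δ_0) = 84
  1·M_1 + 4·M_2 + 1·M_3 = 6(Δ_2 - Δ_1) = -72
Natural end conditions: M_0 = M_3 = 0.
Solving the tridiagonal system: M_0 = 0, M_1 = 136/5, M_2 = -124/5, M_3 = 0.
On [1, 2], S'(x) = b_2 + 2c_2·(x - 1) + 3d_2·(x - 1)² with b_2 = Δ_2 - h_2(2M_2 + M_3)/6 = 94/15, c_2 = M_2/2 = -62/5, d_2 = (M_3 - M_2)/(6h_2) = 62/15. So S'(2) = -92/15.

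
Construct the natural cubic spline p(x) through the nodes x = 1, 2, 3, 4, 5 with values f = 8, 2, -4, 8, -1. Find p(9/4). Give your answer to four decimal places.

Write m_i for p''(x_i). With h_i = 1, 1, 1, 1 and divided differences Δ_i = -6, -6, 12, -9, the continuity of p' gives the tridiagonal system
  1·m_0 + 4·m_1 + 1·m_2 = 6(Δ_1 - Δ_0) = 0
  1·m_1 + 4·m_2 + 1·m_3 = 6(Δ_2 - Δ_1) = 108
  1·m_2 + 4·m_3 + 1·m_4 = 6(Δ_3 - Δ_2) = -126
Natural end conditions: m_0 = m_4 = 0.
Solving the tridiagonal system: m_0 = 0, m_1 = -279/28, m_2 = 279/7, m_3 = -1161/28, m_4 = 0.
On [2, 3], p(x) = 2 - 261/28·(x - 2) - 279/56·(x - 2)² + 465/56·(x - 2)³.
With (x - 2) = 1/4: p(9/4) = -1835/3584.

-0.5120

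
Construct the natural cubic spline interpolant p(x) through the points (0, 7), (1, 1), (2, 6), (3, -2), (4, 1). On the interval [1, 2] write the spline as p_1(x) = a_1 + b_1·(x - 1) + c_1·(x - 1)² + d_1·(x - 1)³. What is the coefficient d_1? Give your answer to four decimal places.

Let M_i = p''(x_i). Step sizes h_i = 1, 1, 1, 1; slopes of the chords Δ_i = (y_(i+1) - y_i)/h_i = -6, 5, -8, 3.
  1·M_0 + 4·M_1 + 1·M_2 = 6(Δ_1 - Δ_0) = 66
  1·M_1 + 4·M_2 + 1·M_3 = 6(Δ_2 - Δ_1) = -78
  1·M_2 + 4·M_3 + 1·M_4 = 6(Δ_3 - Δ_2) = 66
Natural end conditions: M_0 = M_4 = 0.
Solving: M_0 = 0, M_1 = 171/7, M_2 = -222/7, M_3 = 171/7, M_4 = 0.
On [1, 2], with p_1(x) = a_1 + b_1·(x - 1) + c_1·(x - 1)² + d_1·(x - 1)³: c_1 = M_1/2 = 171/14, d_1 = (M_2 - M_1)/(6h_1) = -131/14, b_1 = Δ_1 - h_1(2M_1 + M_2)/6 = 15/7.

-9.3571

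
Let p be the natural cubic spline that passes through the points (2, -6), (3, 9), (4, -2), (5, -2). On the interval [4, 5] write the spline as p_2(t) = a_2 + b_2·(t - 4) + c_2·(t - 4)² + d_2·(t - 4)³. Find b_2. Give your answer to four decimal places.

-9.3333

Let σ_i = p''(x_i). Step sizes h_i = 1, 1, 1; slopes of the chords Δ_i = (y_(i+1) - y_i)/h_i = 15, -11, 0.
  1·σ_0 + 4·σ_1 + 1·σ_2 = 6(Δ_1 - Δ_0) = -156
  1·σ_1 + 4·σ_2 + 1·σ_3 = 6(Δ_2 - Δ_1) = 66
Natural end conditions: σ_0 = σ_3 = 0.
Solving: σ_0 = 0, σ_1 = -46, σ_2 = 28, σ_3 = 0.
On [4, 5], with p_2(t) = a_2 + b_2·(t - 4) + c_2·(t - 4)² + d_2·(t - 4)³: c_2 = σ_2/2 = 14, d_2 = (σ_3 - σ_2)/(6h_2) = -14/3, b_2 = Δ_2 - h_2(2σ_2 + σ_3)/6 = -28/3.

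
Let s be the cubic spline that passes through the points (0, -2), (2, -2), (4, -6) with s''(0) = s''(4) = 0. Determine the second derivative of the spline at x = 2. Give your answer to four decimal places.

With M_i denoting the second derivative at x_i, h_i = 2, 2, and Δ_i = (y_(i+1) − y_i)/h_i = 0, -2:
  2·M_0 + 8·M_1 + 2·M_2 = 6(Δ_1 - Δ_0) = -12
Natural end conditions: M_0 = M_2 = 0.
Solving: M_0 = 0, M_1 = -3/2, M_2 = 0.

-1.5000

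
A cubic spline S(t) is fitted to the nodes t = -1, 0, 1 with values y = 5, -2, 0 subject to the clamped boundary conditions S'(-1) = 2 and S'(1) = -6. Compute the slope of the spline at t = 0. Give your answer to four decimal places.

Let σ_i = S''(x_i). Step sizes h_i = 1, 1; slopes of the chords Δ_i = (y_(i+1) - y_i)/h_i = -7, 2.
  1·σ_0 + 4·σ_1 + 1·σ_2 = 6(Δ_1 - Δ_0) = 54
Clamped end conditions give two more equations: 2h_0·σ_0 + h_0·σ_1 = 6(Δ_0 - S'(-1)) = -54 and h_1·σ_1 + 2h_1·σ_2 = 6(S'(1) - Δ_1) = -48.
Solving the tridiagonal system: σ_0 = -89/2, σ_1 = 35, σ_2 = -83/2.
On [0, 1], S'(t) = b_1 + 2c_1·t + 3d_1·t² with b_1 = Δ_1 - h_1(2σ_1 + σ_2)/6 = -11/4, c_1 = σ_1/2 = 35/2, d_1 = (σ_2 - σ_1)/(6h_1) = -51/4. So S'(0) = -11/4.

-2.7500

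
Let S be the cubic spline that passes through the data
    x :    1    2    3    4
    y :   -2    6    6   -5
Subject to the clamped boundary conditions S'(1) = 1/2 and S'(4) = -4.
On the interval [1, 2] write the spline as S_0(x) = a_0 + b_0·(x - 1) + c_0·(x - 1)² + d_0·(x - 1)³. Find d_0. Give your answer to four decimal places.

-7.3000

Let M_i = S''(x_i). Step sizes h_i = 1, 1, 1; slopes of the chords Δ_i = (y_(i+1) - y_i)/h_i = 8, 0, -11.
  1·M_0 + 4·M_1 + 1·M_2 = 6(Δ_1 - Δ_0) = -48
  1·M_1 + 4·M_2 + 1·M_3 = 6(Δ_2 - Δ_1) = -66
Clamped end conditions give two more equations: 2h_0·M_0 + h_0·M_1 = 6(Δ_0 - S'(1)) = 45 and h_2·M_2 + 2h_2·M_3 = 6(S'(4) - Δ_2) = 42.
Hence M_0 = 148/5, M_1 = -71/5, M_2 = -104/5, M_3 = 157/5.
On [1, 2], with S_0(x) = a_0 + b_0·(x - 1) + c_0·(x - 1)² + d_0·(x - 1)³: c_0 = M_0/2 = 74/5, d_0 = (M_1 - M_0)/(6h_0) = -73/10, b_0 = Δ_0 - h_0(2M_0 + M_1)/6 = 1/2.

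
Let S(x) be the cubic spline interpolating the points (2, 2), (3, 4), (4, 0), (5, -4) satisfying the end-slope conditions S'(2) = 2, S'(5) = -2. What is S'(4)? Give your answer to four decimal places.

With m_i denoting the second derivative at x_i, h_i = 1, 1, 1, and Δ_i = (y_(i+1) − y_i)/h_i = 2, -4, -4:
  1·m_0 + 4·m_1 + 1·m_2 = 6(Δ_1 - Δ_0) = -36
  1·m_1 + 4·m_2 + 1·m_3 = 6(Δ_2 - Δ_1) = 0
Clamped end conditions give two more equations: 2h_0·m_0 + h_0·m_1 = 6(Δ_0 - S'(2)) = 0 and h_2·m_2 + 2h_2·m_3 = 6(S'(5) - Δ_2) = 12.
Hence m_0 = 16/3, m_1 = -32/3, m_2 = 4/3, m_3 = 16/3.
On [4, 5], S'(x) = b_2 + 2c_2·(x - 4) + 3d_2·(x - 4)² with b_2 = Δ_2 - h_2(2m_2 + m_3)/6 = -16/3, c_2 = m_2/2 = 2/3, d_2 = (m_3 - m_2)/(6h_2) = 2/3. So S'(4) = -16/3.

-5.3333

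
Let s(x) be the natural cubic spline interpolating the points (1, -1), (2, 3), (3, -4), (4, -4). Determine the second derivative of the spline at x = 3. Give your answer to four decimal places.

15.6000

Put M_i = s'' at the i-th knot. Here h = (1, 1, 1) and Δ = (4, -7, 0), so the interior equations h_(i-1)·M_(i-1) + 2(h_(i-1)+h_i)·M_i + h_i·M_(i+1) = 6(Δ_i − Δ_(i-1)) read
  1·M_0 + 4·M_1 + 1·M_2 = 6(Δ_1 - Δ_0) = -66
  1·M_1 + 4·M_2 + 1·M_3 = 6(Δ_2 - Δ_1) = 42
Natural end conditions: M_0 = M_3 = 0.
Solving the tridiagonal system: M_0 = 0, M_1 = -102/5, M_2 = 78/5, M_3 = 0.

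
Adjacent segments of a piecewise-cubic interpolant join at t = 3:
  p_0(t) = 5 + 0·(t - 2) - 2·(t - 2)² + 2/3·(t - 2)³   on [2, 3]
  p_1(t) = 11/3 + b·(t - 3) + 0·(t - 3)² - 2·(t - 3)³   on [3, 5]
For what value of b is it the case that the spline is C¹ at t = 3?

p_0'(t) = 0 - 4·(t - 2) + 2·(t - 2)², so p_0'(3) = -2. On the right, p_1'(3) = b, so b = -2.

-2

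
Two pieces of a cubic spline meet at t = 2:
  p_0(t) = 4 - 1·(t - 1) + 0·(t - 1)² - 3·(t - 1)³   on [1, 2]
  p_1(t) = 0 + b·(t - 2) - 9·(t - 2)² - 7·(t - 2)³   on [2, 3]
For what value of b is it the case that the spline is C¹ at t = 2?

p_0'(t) = -1 + 0·(t - 1) - 9·(t - 1)², so p_0'(2) = -10. On the right, p_1'(2) = b, so b = -10.

-10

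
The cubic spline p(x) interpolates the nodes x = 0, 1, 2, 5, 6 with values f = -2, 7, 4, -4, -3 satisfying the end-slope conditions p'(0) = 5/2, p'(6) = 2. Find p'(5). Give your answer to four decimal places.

0.1820

Let σ_i = p''(x_i). Step sizes h_i = 1, 1, 3, 1; slopes of the chords Δ_i = (y_(i+1) - y_i)/h_i = 9, -3, -8/3, 1.
  1·σ_0 + 4·σ_1 + 1·σ_2 = 6(Δ_1 - Δ_0) = -72
  1·σ_1 + 8·σ_2 + 3·σ_3 = 6(Δ_2 - Δ_1) = 2
  3·σ_2 + 8·σ_3 + 1·σ_4 = 6(Δ_3 - Δ_2) = 22
Clamped end conditions give two more equations: 2h_0·σ_0 + h_0·σ_1 = 6(Δ_0 - p'(0)) = 39 and h_3·σ_3 + 2h_3·σ_4 = 6(p'(6) - Δ_3) = 6.
Forward elimination and back-substitution give σ_0 = 7529/228, σ_1 = -3083/114, σ_2 = 719/228, σ_3 = 145/114, σ_4 = 539/228.
On [5, 6], p'(x) = b_3 + 2c_3·(x - 5) + 3d_3·(x - 5)² with b_3 = Δ_3 - h_3(2σ_3 + σ_4)/6 = 83/456, c_3 = σ_3/2 = 145/228, d_3 = (σ_4 - σ_3)/(6h_3) = 83/456. So p'(5) = 83/456.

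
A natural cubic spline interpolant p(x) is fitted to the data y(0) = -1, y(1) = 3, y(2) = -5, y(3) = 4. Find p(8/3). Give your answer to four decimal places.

-0.5802

Put M_i = p'' at the i-th knot. Here h = (1, 1, 1) and Δ = (4, -8, 9), so the interior equations h_(i-1)·M_(i-1) + 2(h_(i-1)+h_i)·M_i + h_i·M_(i+1) = 6(Δ_i − Δ_(i-1)) read
  1·M_0 + 4·M_1 + 1·M_2 = 6(Δ_1 - Δ_0) = -72
  1·M_1 + 4·M_2 + 1·M_3 = 6(Δ_2 - Δ_1) = 102
Natural end conditions: M_0 = M_3 = 0.
Hence M_0 = 0, M_1 = -26, M_2 = 32, M_3 = 0.
On [2, 3], p(x) = -5 - 5/3·(x - 2) + 16·(x - 2)² - 16/3·(x - 2)³.
With (x - 2) = 2/3: p(8/3) = -47/81.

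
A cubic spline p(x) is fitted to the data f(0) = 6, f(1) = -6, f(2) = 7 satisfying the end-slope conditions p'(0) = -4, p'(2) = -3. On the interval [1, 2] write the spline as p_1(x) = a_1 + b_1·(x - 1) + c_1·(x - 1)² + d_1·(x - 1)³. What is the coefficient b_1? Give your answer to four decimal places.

Put m_i = p'' at the i-th knot. Here h = (1, 1) and Δ = (-12, 13), so the interior equations h_(i-1)·m_(i-1) + 2(h_(i-1)+h_i)·m_i + h_i·m_(i+1) = 6(Δ_i − Δ_(i-1)) read
  1·m_0 + 4·m_1 + 1·m_2 = 6(Δ_1 - Δ_0) = 150
Clamped end conditions give two more equations: 2h_0·m_0 + h_0·m_1 = 6(Δ_0 - p'(0)) = -48 and h_1·m_1 + 2h_1·m_2 = 6(p'(2) - Δ_1) = -96.
Hence m_0 = -61, m_1 = 74, m_2 = -85.
On [1, 2], with p_1(x) = a_1 + b_1·(x - 1) + c_1·(x - 1)² + d_1·(x - 1)³: c_1 = m_1/2 = 37, d_1 = (m_2 - m_1)/(6h_1) = -53/2, b_1 = Δ_1 - h_1(2m_1 + m_2)/6 = 5/2.

2.5000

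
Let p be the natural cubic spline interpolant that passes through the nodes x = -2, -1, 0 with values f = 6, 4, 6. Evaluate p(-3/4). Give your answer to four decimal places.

4.1719

With σ_i denoting the second derivative at x_i, h_i = 1, 1, and Δ_i = (y_(i+1) − y_i)/h_i = -2, 2:
  1·σ_0 + 4·σ_1 + 1·σ_2 = 6(Δ_1 - Δ_0) = 24
Natural end conditions: σ_0 = σ_2 = 0.
Solving: σ_0 = 0, σ_1 = 6, σ_2 = 0.
On [-1, 0], p(x) = 4 + 0·(x + 1) + 3·(x + 1)² - 1·(x + 1)³.
With (x + 1) = 1/4: p(-3/4) = 267/64.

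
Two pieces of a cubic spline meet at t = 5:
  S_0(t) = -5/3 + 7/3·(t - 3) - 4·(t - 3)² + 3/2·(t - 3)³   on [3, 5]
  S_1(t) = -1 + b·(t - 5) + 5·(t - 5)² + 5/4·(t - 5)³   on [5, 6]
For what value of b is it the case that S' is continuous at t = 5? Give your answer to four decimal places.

4.3333

S_0'(t) = 7/3 - 8·(t - 3) + 9/2·(t - 3)², so S_0'(5) = 13/3. On the right, S_1'(5) = b, so b = 13/3.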